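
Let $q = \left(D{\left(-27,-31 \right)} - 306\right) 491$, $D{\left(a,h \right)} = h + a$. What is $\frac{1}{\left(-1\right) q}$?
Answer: $\frac{1}{178724} \approx 5.5952 \cdot 10^{-6}$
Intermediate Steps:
$D{\left(a,h \right)} = a + h$
$q = -178724$ ($q = \left(\left(-27 - 31\right) - 306\right) 491 = \left(-58 - 306\right) 491 = \left(-364\right) 491 = -178724$)
$\frac{1}{\left(-1\right) q} = \frac{1}{\left(-1\right) \left(-178724\right)} = \frac{1}{178724}$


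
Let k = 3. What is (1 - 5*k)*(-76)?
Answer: 1064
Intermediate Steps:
(1 - 5*k)*(-76) = (1 - 5*3)*(-76) = (1 - 15)*(-76) = -14*(-76) = 1064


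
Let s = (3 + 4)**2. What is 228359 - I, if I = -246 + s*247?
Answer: 216502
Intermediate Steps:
s = 49 (s = 7**2 = 49)
I = 11857 (I = -246 + 49*247 = -246 + 12103 = 11857)
228359 - I = 228359 - 1*11857 = 228359 - 11857 = 216502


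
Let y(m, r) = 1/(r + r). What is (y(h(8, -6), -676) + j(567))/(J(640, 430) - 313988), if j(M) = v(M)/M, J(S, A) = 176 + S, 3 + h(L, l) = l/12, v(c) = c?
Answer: -1351/423408544 ≈ -3.1908e-6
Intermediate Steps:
h(L, l) = -3 + l/12
j(M) = 1 (j(M) = M/M = 1)
y(m, r) = 1/(2*r)
(y(h(8, -6), -676) + j(567))/(J(640, 430) - 313988) = ((½)/(-676) + 1)/((176 + 640) - 313988) = ((½)*(-1/676) + 1)/(816 - 313988) = (-1/1352 + 1)/(-313172) = (1351/1352)*(-1/313172) = -1351/423408544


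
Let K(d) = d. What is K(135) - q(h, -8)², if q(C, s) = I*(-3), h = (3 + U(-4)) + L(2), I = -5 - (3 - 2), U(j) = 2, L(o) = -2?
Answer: -189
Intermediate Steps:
I = -6 (I = -5 - 1*1 = -5 - 1 = -6)
h = 3 (h = (3 + 2) - 2 = 5 - 2 = 3)
q(C, s) = 18 (q(C, s) = -6*(-3) = 18)
K(135) - q(h, -8)² = 135 - 1*18² = 135 - 1*324 = 135 - 324 = -189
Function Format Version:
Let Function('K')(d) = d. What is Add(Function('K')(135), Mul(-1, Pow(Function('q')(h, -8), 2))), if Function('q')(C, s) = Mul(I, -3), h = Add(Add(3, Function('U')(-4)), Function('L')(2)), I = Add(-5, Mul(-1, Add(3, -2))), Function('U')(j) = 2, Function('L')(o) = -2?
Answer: -189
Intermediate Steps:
I = -6 (I = Add(-5, Mul(-1, 1)) = Add(-5, -1) = -6)
h = 3 (h = Add(Add(3, 2), -2) = Add(5, -2) = 3)
Function('q')(C, s) = 18 (Function('q')(C, s) = Mul(-6, -3) = 18)
Add(Function('K')(135), Mul(-1, Pow(Function('q')(h, -8), 2))) = Add(135, Mul(-1, Pow(18, 2))) = Add(135, Mul(-1, 324)) = Add(135, -324) = -189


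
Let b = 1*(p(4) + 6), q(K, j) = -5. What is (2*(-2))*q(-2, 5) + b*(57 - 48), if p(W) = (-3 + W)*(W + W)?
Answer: 146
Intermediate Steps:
p(W) = 2*W*(-3 + W) (p(W) = (-3 + W)*(2*W) = 2*W*(-3 + W))
b = 14 (b = 1*(2*4*(-3 + 4) + 6) = 1*(2*4*1 + 6) = 1*(8 + 6) = 1*14 = 14)
(2*(-2))*q(-2, 5) + b*(57 - 48) = (2*(-2))*(-5) + 14*(57 - 48) = -4*(-5) + 14*9 = 20 + 126 = 146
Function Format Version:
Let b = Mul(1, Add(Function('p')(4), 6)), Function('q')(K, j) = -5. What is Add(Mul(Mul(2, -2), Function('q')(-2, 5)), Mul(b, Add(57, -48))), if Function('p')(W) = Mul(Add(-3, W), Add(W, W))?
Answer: 146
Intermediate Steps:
Function('p')(W) = Mul(2, W, Add(-3, W)) (Function('p')(W) = Mul(Add(-3, W), Mul(2, W)) = Mul(2, W, Add(-3, W)))
b = 14 (b = Mul(1, Add(Mul(2, 4, Add(-3, 4)), 6)) = Mul(1, Add(Mul(2, 4, 1), 6)) = Mul(1, Add(8, 6)) = Mul(1, 14) = 14)
Add(Mul(Mul(2, -2), Function('q')(-2, 5)), Mul(b, Add(57, -48))) = Add(Mul(Mul(2, -2), -5), Mul(14, Add(57, -48))) = Add(Mul(-4, -5), Mul(14, 9)) = Add(20, 126) = 146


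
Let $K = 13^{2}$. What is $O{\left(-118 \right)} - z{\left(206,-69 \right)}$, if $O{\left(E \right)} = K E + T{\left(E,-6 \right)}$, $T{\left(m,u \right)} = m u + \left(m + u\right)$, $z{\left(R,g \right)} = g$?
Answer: $-19289$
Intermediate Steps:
$K = 169$
$T{\left(m,u \right)} = m + u + m u$
$O{\left(E \right)} = -6 + 164 E$ ($O{\left(E \right)} = 169 E + \left(E - 6 + E \left(-6\right)\right) = 169 E - \left(6 + 5 E\right) = -6 + 164 E$)
$O{\left(-118 \right)} - z{\left(206,-69 \right)} = \left(-6 + 164 \left(-118\right)\right) - -69 = \left(-6 - 19352\right) + 69 = -19358 + 69 = -19289$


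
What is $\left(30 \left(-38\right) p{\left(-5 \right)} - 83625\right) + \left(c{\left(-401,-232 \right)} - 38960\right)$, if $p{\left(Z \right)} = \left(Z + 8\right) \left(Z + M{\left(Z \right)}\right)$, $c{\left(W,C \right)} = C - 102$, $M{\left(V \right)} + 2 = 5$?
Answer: $-116079$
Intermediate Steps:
$M{\left(V \right)} = 3$ ($M{\left(V \right)} = -2 + 5 = 3$)
$c{\left(W,C \right)} = -102 + C$
$p{\left(Z \right)} = \left(3 + Z\right) \left(8 + Z\right)$ ($p{\left(Z \right)} = \left(Z + 8\right) \left(Z + 3\right) = \left(8 + Z\right) \left(3 + Z\right) = \left(3 + Z\right) \left(8 + Z\right)$)
$\left(30 \left(-38\right) p{\left(-5 \right)} - 83625\right) + \left(c{\left(-401,-232 \right)} - 38960\right) = \left(30 \left(-38\right) \left(24 + \left(-5\right)^{2} + 11 \left(-5\right)\right) - 83625\right) - 39294 = \left(- 1140 \left(24 + 25 - 55\right) - 83625\right) - 39294 = \left(\left(-1140\right) \left(-6\right) - 83625\right) - 39294 = \left(6840 - 83625\right) - 39294 = -76785 - 39294 = -116079$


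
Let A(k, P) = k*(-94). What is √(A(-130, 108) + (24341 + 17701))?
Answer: √54262 ≈ 232.94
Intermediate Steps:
A(k, P) = -94*k
√(A(-130, 108) + (24341 + 17701)) = √(-94*(-130) + (24341 + 17701)) = √(12220 + 42042) = √54262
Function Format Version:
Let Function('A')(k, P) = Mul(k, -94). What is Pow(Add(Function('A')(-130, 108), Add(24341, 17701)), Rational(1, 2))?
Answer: Pow(54262, Rational(1, 2)) ≈ 232.94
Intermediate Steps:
Function('A')(k, P) = Mul(-94, k)
Pow(Add(Function('A')(-130, 108), Add(24341, 17701)), Rational(1, 2)) = Pow(Add(Mul(-94, -130), Add(24341, 17701)), Rational(1, 2)) = Pow(Add(12220, 42042), Rational(1, 2)) = Pow(54262, Rational(1, 2))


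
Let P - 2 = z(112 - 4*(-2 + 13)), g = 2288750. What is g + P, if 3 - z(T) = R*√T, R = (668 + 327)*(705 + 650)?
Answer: 2288755 - 2696450*√17 ≈ -8.8290e+6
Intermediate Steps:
R = 1348225 (R = 995*1355 = 1348225)
z(T) = 3 - 1348225*√T
P = 5 - 2696450*√17 (P = 2 + (3 - 1348225*√(112 - 4*(-2 + 13))) = 2 + (3 - 1348225*√(112 - 4*11)) = 2 + (3 - 1348225*√(112 - 44)) = 2 + (3 - 2696450*√17) = 5 - 2696450*√17 ≈ -1.1118e+7)
g + P = 2288750 + (5 - 2696450*√17) = 2288755 - 2696450*√17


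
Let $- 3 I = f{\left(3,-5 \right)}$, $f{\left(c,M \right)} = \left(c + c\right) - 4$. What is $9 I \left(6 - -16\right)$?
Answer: $-132$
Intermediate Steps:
$f{\left(c,M \right)} = -4 + 2 c$ ($f{\left(c,M \right)} = 2 c - 4 = -4 + 2 c$)
$I = - \frac{2}{3}$ ($I = - \frac{-4 + 2 \cdot 3}{3} = - \frac{-4 + 6}{3} = \left(- \frac{1}{3}\right) 2 = - \frac{2}{3} \approx -0.66667$)
$9 I \left(6 - -16\right) = 9 \left(- \frac{2}{3}\right) \left(6 - -16\right) = - 6 \left(6 + 16\right) = \left(-6\right) 22 = -132$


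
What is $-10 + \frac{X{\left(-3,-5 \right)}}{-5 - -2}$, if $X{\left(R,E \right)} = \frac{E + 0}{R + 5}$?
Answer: $- \frac{55}{6} \approx -9.1667$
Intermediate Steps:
$X{\left(R,E \right)} = \frac{E}{5 + R}$
$-10 + \frac{X{\left(-3,-5 \right)}}{-5 - -2} = -10 + \frac{\left(-5\right) \frac{1}{5 - 3}}{-5 - -2} = -10 + \frac{\left(-5\right) \frac{1}{2}}{-5 + 2} = -10 + \frac{\left(-5\right) \frac{1}{2}}{-3} = -10 - - \frac{5}{6} = -10 + \frac{5}{6} = - \frac{55}{6}$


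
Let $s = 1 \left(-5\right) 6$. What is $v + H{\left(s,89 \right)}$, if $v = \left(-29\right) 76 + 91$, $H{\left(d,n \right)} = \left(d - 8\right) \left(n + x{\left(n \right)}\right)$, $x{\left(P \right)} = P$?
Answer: $-8877$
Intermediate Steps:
$s = -30$ ($s = \left(-5\right) 6 = -30$)
$H{\left(d,n \right)} = 2 n \left(-8 + d\right)$ ($H{\left(d,n \right)} = \left(d - 8\right) \left(n + n\right) = \left(-8 + d\right) 2 n = 2 n \left(-8 + d\right)$)
$v = -2113$ ($v = -2204 + 91 = -2113$)
$v + H{\left(s,89 \right)} = -2113 + 2 \cdot 89 \left(-8 - 30\right) = -2113 + 2 \cdot 89 \left(-38\right) = -2113 - 6764 = -8877$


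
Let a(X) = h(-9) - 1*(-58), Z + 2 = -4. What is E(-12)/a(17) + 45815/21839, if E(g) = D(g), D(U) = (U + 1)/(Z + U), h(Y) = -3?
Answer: 4145189/1965510 ≈ 2.1090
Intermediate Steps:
Z = -6 (Z = -2 - 4 = -6)
D(U) = (1 + U)/(-6 + U) (D(U) = (U + 1)/(-6 + U) = (1 + U)/(-6 + U))
E(g) = (1 + g)/(-6 + g)
a(X) = 55 (a(X) = -3 - 1*(-58) = -3 + 58 = 55)
E(-12)/a(17) + 45815/21839 = ((1 - 12)/(-6 - 12))/55 + 45815/21839 = (-11/(-18))*(1/55) + 45815*(1/21839) = -1/18*(-11)*(1/55) + 45815/21839 = (11/18)*(1/55) + 45815/21839 = 1/90 + 45815/21839 = 4145189/1965510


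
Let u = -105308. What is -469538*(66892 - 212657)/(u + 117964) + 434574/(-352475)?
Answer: 12062080630396103/2230461800 ≈ 5.4079e+6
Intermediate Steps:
-469538*(66892 - 212657)/(u + 117964) + 434574/(-352475) = -469538*(66892 - 212657)/(-105308 + 117964) + 434574/(-352475) = -469538/(12656/(-145765)) + 434574*(-1/352475) = -469538/(12656*(-1/145765)) - 434574/352475 = -469538/(-12656/145765) - 434574/352475 = -469538*(-145765/12656) - 434574/352475 = 34221103285/6328 - 434574/352475 = 12062080630396103/2230461800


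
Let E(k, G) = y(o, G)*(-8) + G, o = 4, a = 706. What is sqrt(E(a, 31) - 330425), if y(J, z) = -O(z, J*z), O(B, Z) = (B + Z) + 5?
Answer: I*sqrt(329114) ≈ 573.68*I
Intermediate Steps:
O(B, Z) = 5 + B + Z
y(J, z) = -5 - z - J*z (y(J, z) = -(5 + z + J*z) = -5 - z - J*z)
E(k, G) = 40 + 41*G (E(k, G) = (-5 - G - 1*4*G)*(-8) + G = (-5 - G - 4*G)*(-8) + G = (-5 - 5*G)*(-8) + G = (40 + 40*G) + G = 40 + 41*G)
sqrt(E(a, 31) - 330425) = sqrt((40 + 41*31) - 330425) = sqrt((40 + 1271) - 330425) = sqrt(1311 - 330425) = sqrt(-329114) = I*sqrt(329114)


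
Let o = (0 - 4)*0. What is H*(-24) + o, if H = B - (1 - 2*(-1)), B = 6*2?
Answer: -216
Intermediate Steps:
B = 12
o = 0 (o = -4*0 = 0)
H = 9 (H = 12 - (1 - 2*(-1)) = 12 - (1 + 2) = 12 - 1*3 = 12 - 3 = 9)
H*(-24) + o = 9*(-24) + 0 = -216 + 0 = -216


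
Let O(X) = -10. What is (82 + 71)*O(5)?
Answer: -1530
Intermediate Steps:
(82 + 71)*O(5) = (82 + 71)*(-10) = 153*(-10) = -1530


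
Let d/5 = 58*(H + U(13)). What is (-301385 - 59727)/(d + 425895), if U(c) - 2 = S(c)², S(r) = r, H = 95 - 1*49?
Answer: -361112/488825 ≈ -0.73873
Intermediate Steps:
H = 46 (H = 95 - 49 = 46)
U(c) = 2 + c²
d = 62930 (d = 5*(58*(46 + (2 + 13²))) = 5*(58*(46 + (2 + 169))) = 5*(58*(46 + 171)) = 5*(58*217) = 5*12586 = 62930)
(-301385 - 59727)/(d + 425895) = (-301385 - 59727)/(62930 + 425895) = -361112/488825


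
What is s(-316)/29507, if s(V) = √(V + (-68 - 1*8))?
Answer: 14*I*√2/29507 ≈ 0.00067099*I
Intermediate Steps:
s(V) = √(-76 + V) (s(V) = √(V + (-68 - 8)) = √(V - 76) = √(-76 + V))
s(-316)/29507 = √(-76 - 316)/29507 = √(-392)*(1/29507) = (14*I*√2)*(1/29507) = 14*I*√2/29507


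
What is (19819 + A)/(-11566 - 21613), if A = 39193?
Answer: -59012/33179 ≈ -1.7786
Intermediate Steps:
(19819 + A)/(-11566 - 21613) = (19819 + 39193)/(-11566 - 21613) = 59012/(-33179) = 59012*(-1/33179) = -59012/33179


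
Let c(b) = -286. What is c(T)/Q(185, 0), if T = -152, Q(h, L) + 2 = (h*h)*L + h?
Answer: -286/183 ≈ -1.5628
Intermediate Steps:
Q(h, L) = -2 + h + L*h² (Q(h, L) = -2 + ((h*h)*L + h) = -2 + (h²*L + h) = -2 + (L*h² + h) = -2 + (h + L*h²) = -2 + h + L*h²)
c(T)/Q(185, 0) = -286/(-2 + 185 + 0*185²) = -286/(-2 + 185 + 0*34225) = -286/(-2 + 185 + 0) = -286/183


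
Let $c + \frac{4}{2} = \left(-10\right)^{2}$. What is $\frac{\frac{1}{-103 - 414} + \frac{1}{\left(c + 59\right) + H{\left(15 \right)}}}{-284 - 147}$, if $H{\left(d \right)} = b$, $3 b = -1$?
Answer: $- \frac{23}{2228270} \approx -1.0322 \cdot 10^{-5}$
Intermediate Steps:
$c = 98$ ($c = -2 + \left(-10\right)^{2} = -2 + 100 = 98$)
$b = - \frac{1}{3}$ ($b = \frac{1}{3} \left(-1\right) = - \frac{1}{3} \approx -0.33333$)
$H{\left(d \right)} = - \frac{1}{3}$
$\frac{\frac{1}{-103 - 414} + \frac{1}{\left(c + 59\right) + H{\left(15 \right)}}}{-284 - 147} = \frac{\frac{1}{-103 - 414} + \frac{1}{\left(98 + 59\right) - \frac{1}{3}}}{-284 - 147} = \frac{\frac{1}{-517} + \frac{1}{157 - \frac{1}{3}}}{-431} = \left(- \frac{1}{517} + \frac{1}{\frac{470}{3}}\right) \left(- \frac{1}{431}\right) = \left(- \frac{1}{517} + \frac{3}{470}\right) \left(- \frac{1}{431}\right) = \frac{23}{5170} \left(- \frac{1}{431}\right) = - \frac{23}{2228270}$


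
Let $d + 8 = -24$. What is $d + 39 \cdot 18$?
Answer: $670$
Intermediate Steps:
$d = -32$ ($d = -8 - 24 = -32$)
$d + 39 \cdot 18 = -32 + 39 \cdot 18 = -32 + 702 = 670$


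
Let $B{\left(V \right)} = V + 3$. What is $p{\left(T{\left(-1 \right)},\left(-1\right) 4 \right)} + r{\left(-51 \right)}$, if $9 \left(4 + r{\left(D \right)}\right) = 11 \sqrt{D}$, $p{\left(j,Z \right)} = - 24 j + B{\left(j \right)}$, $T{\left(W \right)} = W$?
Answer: $22 + \frac{11 i \sqrt{51}}{9} \approx 22.0 + 8.7284 i$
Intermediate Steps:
$B{\left(V \right)} = 3 + V$
$p{\left(j,Z \right)} = 3 - 23 j$ ($p{\left(j,Z \right)} = - 24 j + \left(3 + j\right) = 3 - 23 j$)
$r{\left(D \right)} = -4 + \frac{11 \sqrt{D}}{9}$
$p{\left(T{\left(-1 \right)},\left(-1\right) 4 \right)} + r{\left(-51 \right)} = \left(3 - -23\right) - \left(4 - \frac{11 \sqrt{-51}}{9}\right) = \left(3 + 23\right) - \left(4 - \frac{11 i \sqrt{51}}{9}\right) = 26 - \left(4 - \frac{11 i \sqrt{51}}{9}\right) = 22 + \frac{11 i \sqrt{51}}{9}$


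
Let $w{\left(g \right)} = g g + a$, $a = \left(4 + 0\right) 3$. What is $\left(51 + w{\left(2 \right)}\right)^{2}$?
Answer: $4489$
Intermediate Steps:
$a = 12$ ($a = 4 \cdot 3 = 12$)
$w{\left(g \right)} = 12 + g^{2}$ ($w{\left(g \right)} = g g + 12 = g^{2} + 12 = 12 + g^{2}$)
$\left(51 + w{\left(2 \right)}\right)^{2} = \left(51 + \left(12 + 2^{2}\right)\right)^{2} = \left(51 + \left(12 + 4\right)\right)^{2} = \left(51 + 16\right)^{2} = 67^{2} = 4489$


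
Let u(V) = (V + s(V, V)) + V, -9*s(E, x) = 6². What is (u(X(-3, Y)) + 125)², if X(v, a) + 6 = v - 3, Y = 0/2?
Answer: 9409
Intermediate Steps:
Y = 0 (Y = 0*(½) = 0)
X(v, a) = -9 + v (X(v, a) = -6 + (v - 3) = -6 + (-3 + v) = -9 + v)
s(E, x) = -4 (s(E, x) = -⅑*6² = -⅑*36 = -4)
u(V) = -4 + 2*V (u(V) = (V - 4) + V = (-4 + V) + V = -4 + 2*V)
(u(X(-3, Y)) + 125)² = ((-4 + 2*(-9 - 3)) + 125)² = ((-4 + 2*(-12)) + 125)² = ((-4 - 24) + 125)² = (-28 + 125)² = 97² = 9409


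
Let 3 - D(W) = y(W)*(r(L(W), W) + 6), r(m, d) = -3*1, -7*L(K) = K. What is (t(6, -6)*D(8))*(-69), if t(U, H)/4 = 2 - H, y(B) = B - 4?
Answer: 19872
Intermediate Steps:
L(K) = -K/7
y(B) = -4 + B
r(m, d) = -3
t(U, H) = 8 - 4*H (t(U, H) = 4*(2 - H) = 8 - 4*H)
D(W) = 15 - 3*W (D(W) = 3 - (-4 + W)*(-3 + 6) = 3 - (-4 + W)*3 = 3 - (-12 + 3*W) = 3 + (12 - 3*W) = 15 - 3*W)
(t(6, -6)*D(8))*(-69) = ((8 - 4*(-6))*(15 - 3*8))*(-69) = ((8 + 24)*(15 - 24))*(-69) = (32*(-9))*(-69) = -288*(-69) = 19872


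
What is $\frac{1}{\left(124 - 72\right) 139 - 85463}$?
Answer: $- \frac{1}{78235} \approx -1.2782 \cdot 10^{-5}$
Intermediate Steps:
$\frac{1}{\left(124 - 72\right) 139 - 85463} = \frac{1}{52 \cdot 139 - 85463} = \frac{1}{7228 - 85463} = \frac{1}{-78235} = - \frac{1}{78235}$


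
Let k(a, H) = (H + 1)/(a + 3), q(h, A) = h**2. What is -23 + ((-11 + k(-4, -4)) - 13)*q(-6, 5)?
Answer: -779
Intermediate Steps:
k(a, H) = (1 + H)/(3 + a)
-23 + ((-11 + k(-4, -4)) - 13)*q(-6, 5) = -23 + ((-11 + (1 - 4)/(3 - 4)) - 13)*(-6)**2 = -23 + ((-11 - 3/(-1)) - 13)*36 = -23 + ((-11 - 1*(-3)) - 13)*36 = -23 + ((-11 + 3) - 13)*36 = -23 + (-8 - 13)*36 = -23 - 21*36 = -23 - 756 = -779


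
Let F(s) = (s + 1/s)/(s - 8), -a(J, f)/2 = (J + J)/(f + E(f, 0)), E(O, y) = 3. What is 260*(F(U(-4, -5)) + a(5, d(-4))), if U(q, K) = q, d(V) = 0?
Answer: -6565/4 ≈ -1641.3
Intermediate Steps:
a(J, f) = -4*J/(3 + f) (a(J, f) = -2*(J + J)/(f + 3) = -2*2*J/(3 + f) = -4*J/(3 + f))
F(s) = (s + 1/s)/(-8 + s)
260*(F(U(-4, -5)) + a(5, d(-4))) = 260*((1 + (-4)**2)/((-4)*(-8 - 4)) - 4*5/(3 + 0)) = 260*(-1/4*(1 + 16)/(-12) - 4*5/3) = 260*(-1/4*(-1/12)*17 - 4*5*1/3) = 260*(17/48 - 20/3) = 260*(-101/16) = -6565/4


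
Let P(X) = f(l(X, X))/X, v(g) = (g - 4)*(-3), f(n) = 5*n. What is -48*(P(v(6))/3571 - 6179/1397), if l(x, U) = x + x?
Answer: 1058459472/4988687 ≈ 212.17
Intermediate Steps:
l(x, U) = 2*x
v(g) = 12 - 3*g (v(g) = (-4 + g)*(-3) = 12 - 3*g)
P(X) = 10 (P(X) = (5*(2*X))/X = (10*X)/X = 10)
-48*(P(v(6))/3571 - 6179/1397) = -48*(10/3571 - 6179/1397) = -48*(-22051239/4988687) = 1058459472/4988687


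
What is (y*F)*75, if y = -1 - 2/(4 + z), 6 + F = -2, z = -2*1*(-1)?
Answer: 800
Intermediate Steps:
z = 2 (z = -2*(-1) = 2)
F = -8 (F = -6 - 2 = -8)
y = -4/3 (y = -1 - 2/(4 + 2) = -1 - 2/6 = -1 + (1/6)*(-2) = -1 - 1/3 = -4/3 ≈ -1.3333)
(y*F)*75 = -4/3*(-8)*75 = (32/3)*75 = 800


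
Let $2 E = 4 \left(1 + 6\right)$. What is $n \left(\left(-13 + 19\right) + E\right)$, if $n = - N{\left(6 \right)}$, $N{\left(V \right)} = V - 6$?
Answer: $0$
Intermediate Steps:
$N{\left(V \right)} = -6 + V$ ($N{\left(V \right)} = V - 6 = -6 + V$)
$E = 14$ ($E = \frac{4 \left(1 + 6\right)}{2} = \frac{4 \cdot 7}{2} = \frac{1}{2} \cdot 28 = 14$)
$n = 0$ ($n = - (-6 + 6) = \left(-1\right) 0 = 0$)
$n \left(\left(-13 + 19\right) + E\right) = 0 \left(\left(-13 + 19\right) + 14\right) = 0 \left(6 + 14\right) = 0 \cdot 20 = 0$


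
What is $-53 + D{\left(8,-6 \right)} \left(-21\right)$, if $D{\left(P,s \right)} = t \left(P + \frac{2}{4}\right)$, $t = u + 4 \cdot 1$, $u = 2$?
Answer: $-1124$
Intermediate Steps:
$t = 6$ ($t = 2 + 4 \cdot 1 = 2 + 4 = 6$)
$D{\left(P,s \right)} = 3 + 6 P$ ($D{\left(P,s \right)} = 6 \left(P + \frac{2}{4}\right) = 6 \left(P + 2 \cdot \frac{1}{4}\right) = 6 \left(P + \frac{1}{2}\right) = 6 \left(\frac{1}{2} + P\right) = 3 + 6 P$)
$-53 + D{\left(8,-6 \right)} \left(-21\right) = -53 + \left(3 + 6 \cdot 8\right) \left(-21\right) = -53 + \left(3 + 48\right) \left(-21\right) = -53 + 51 \left(-21\right) = -53 - 1071 = -1124$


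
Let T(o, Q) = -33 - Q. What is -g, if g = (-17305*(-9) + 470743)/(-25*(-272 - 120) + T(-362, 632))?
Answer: -626488/9135 ≈ -68.581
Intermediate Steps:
g = 626488/9135 (g = (-17305*(-9) + 470743)/(-25*(-272 - 120) + (-33 - 1*632)) = (155745 + 470743)/(-25*(-392) + (-33 - 632)) = 626488/(9800 - 665) = 626488/9135 ≈ 68.581)
-g = -1*626488/9135 = -626488/9135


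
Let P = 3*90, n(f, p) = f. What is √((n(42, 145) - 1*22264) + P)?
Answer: 56*I*√7 ≈ 148.16*I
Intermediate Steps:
P = 270
√((n(42, 145) - 1*22264) + P) = √((42 - 1*22264) + 270) = √((42 - 22264) + 270) = √(-22222 + 270) = √(-21952) = 56*I*√7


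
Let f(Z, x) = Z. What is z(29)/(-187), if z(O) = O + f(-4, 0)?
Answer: -25/187 ≈ -0.13369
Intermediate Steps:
z(O) = -4 + O (z(O) = O - 4 = -4 + O)
z(29)/(-187) = (-4 + 29)/(-187) = 25*(-1/187) = -25/187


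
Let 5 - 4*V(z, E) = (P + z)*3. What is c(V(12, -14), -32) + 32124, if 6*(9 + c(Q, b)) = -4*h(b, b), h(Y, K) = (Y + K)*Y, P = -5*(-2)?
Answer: 92249/3 ≈ 30750.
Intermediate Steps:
P = 10
h(Y, K) = Y*(K + Y) (h(Y, K) = (K + Y)*Y = Y*(K + Y))
V(z, E) = -25/4 - 3*z/4 (V(z, E) = 5/4 - (10 + z)*3/4 = 5/4 - (30 + 3*z)/4 = 5/4 + (-15/2 - 3*z/4) = -25/4 - 3*z/4)
c(Q, b) = -9 - 4*b**2/3 (c(Q, b) = -9 + (-4*b*(b + b))/6 = -9 + (-4*b*2*b)/6 = -9 + (-8*b**2)/6 = -9 - 4*b**2/3)
c(V(12, -14), -32) + 32124 = (-9 - 4/3*(-32)**2) + 32124 = (-9 - 4/3*1024) + 32124 = (-9 - 4096/3) + 32124 = -4123/3 + 32124 = 92249/3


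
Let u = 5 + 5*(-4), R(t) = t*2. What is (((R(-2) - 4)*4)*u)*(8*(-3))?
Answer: -11520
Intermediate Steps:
R(t) = 2*t
u = -15 (u = 5 - 20 = -15)
(((R(-2) - 4)*4)*u)*(8*(-3)) = (((2*(-2) - 4)*4)*(-15))*(8*(-3)) = (((-4 - 4)*4)*(-15))*(-24) = (-8*4*(-15))*(-24) = -32*(-15)*(-24) = 480*(-24) = -11520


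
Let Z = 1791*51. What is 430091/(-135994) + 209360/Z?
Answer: -10813238191/12421827954 ≈ -0.87050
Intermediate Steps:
Z = 91341
430091/(-135994) + 209360/Z = 430091/(-135994) + 209360/91341 = 430091*(-1/135994) + 209360*(1/91341) = -430091/135994 + 209360/91341 = -10813238191/12421827954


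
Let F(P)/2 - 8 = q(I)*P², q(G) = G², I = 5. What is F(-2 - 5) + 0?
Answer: 2466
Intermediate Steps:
F(P) = 16 + 50*P² (F(P) = 16 + 2*(5²*P²) = 16 + 2*(25*P²) = 16 + 50*P²)
F(-2 - 5) + 0 = (16 + 50*(-2 - 5)²) + 0 = (16 + 50*(-7)²) + 0 = (16 + 50*49) + 0 = (16 + 2450) + 0 = 2466 + 0 = 2466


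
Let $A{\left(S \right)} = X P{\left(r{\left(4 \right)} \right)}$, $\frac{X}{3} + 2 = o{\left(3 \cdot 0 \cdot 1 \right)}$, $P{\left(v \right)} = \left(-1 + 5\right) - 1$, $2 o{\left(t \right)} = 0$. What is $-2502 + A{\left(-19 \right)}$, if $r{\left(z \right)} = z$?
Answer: $-2520$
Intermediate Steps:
$o{\left(t \right)} = 0$ ($o{\left(t \right)} = \frac{1}{2} \cdot 0 = 0$)
$P{\left(v \right)} = 3$ ($P{\left(v \right)} = 4 - 1 = 3$)
$X = -6$ ($X = -6 + 3 \cdot 0 = -6 + 0 = -6$)
$A{\left(S \right)} = -18$ ($A{\left(S \right)} = \left(-6\right) 3 = -18$)
$-2502 + A{\left(-19 \right)} = -2502 - 18 = -2520$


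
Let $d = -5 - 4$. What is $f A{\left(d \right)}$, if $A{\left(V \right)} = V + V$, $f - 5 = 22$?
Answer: $-486$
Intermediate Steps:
$d = -9$ ($d = -5 - 4 = -9$)
$f = 27$ ($f = 5 + 22 = 27$)
$A{\left(V \right)} = 2 V$
$f A{\left(d \right)} = 27 \cdot 2 \left(-9\right) = 27 \left(-18\right) = -486$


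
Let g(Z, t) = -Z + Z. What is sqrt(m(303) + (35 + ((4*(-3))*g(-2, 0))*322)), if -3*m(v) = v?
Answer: I*sqrt(66) ≈ 8.124*I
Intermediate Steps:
m(v) = -v/3
g(Z, t) = 0
sqrt(m(303) + (35 + ((4*(-3))*g(-2, 0))*322)) = sqrt(-1/3*303 + (35 + ((4*(-3))*0)*322)) = sqrt(-101 + (35 - 12*0*322)) = sqrt(-101 + (35 + 0*322)) = sqrt(-101 + (35 + 0)) = sqrt(-101 + 35) = sqrt(-66) = I*sqrt(66)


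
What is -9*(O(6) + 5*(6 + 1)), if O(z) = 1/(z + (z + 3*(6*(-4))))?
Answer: -6297/20 ≈ -314.85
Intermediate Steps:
O(z) = 1/(-72 + 2*z) (O(z) = 1/(z + (z + 3*(-24))) = 1/(z + (z - 72)) = 1/(z + (-72 + z)) = 1/(-72 + 2*z))
-9*(O(6) + 5*(6 + 1)) = -9*(1/(2*(-36 + 6)) + 5*(6 + 1)) = -9*((1/2)/(-30) + 5*7) = -9*((1/2)*(-1/30) + 35) = -9*(-1/60 + 35) = -9*2099/60 = -6297/20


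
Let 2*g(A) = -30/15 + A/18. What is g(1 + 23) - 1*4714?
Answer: -14143/3 ≈ -4714.3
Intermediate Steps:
g(A) = -1 + A/36 (g(A) = (-30/15 + A/18)/2 = (-30*1/15 + A*(1/18))/2 = (-2 + A/18)/2 = -1 + A/36)
g(1 + 23) - 1*4714 = (-1 + (1 + 23)/36) - 1*4714 = (-1 + (1/36)*24) - 4714 = (-1 + ⅔) - 4714 = -⅓ - 4714 = -14143/3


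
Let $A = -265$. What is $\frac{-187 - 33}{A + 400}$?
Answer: $- \frac{44}{27} \approx -1.6296$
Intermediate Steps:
$\frac{-187 - 33}{A + 400} = \frac{-187 - 33}{-265 + 400} = - \frac{220}{135} = \left(-220\right) \frac{1}{135} = - \frac{44}{27}$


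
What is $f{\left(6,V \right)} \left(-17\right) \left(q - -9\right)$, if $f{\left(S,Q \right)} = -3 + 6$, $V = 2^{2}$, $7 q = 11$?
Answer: $- \frac{3774}{7} \approx -539.14$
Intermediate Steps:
$q = \frac{11}{7}$ ($q = \frac{1}{7} \cdot 11 = \frac{11}{7} \approx 1.5714$)
$V = 4$
$f{\left(S,Q \right)} = 3$
$f{\left(6,V \right)} \left(-17\right) \left(q - -9\right) = 3 \left(-17\right) \left(\frac{11}{7} - -9\right) = - 51 \left(\frac{11}{7} + 9\right) = \left(-51\right) \frac{74}{7} = - \frac{3774}{7}$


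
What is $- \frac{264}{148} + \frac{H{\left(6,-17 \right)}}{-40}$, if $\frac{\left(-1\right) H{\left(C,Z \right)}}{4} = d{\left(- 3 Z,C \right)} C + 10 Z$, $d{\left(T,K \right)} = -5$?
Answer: $- \frac{806}{37} \approx -21.784$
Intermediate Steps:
$H{\left(C,Z \right)} = - 40 Z + 20 C$ ($H{\left(C,Z \right)} = - 4 \left(- 5 C + 10 Z\right) = - 40 Z + 20 C$)
$- \frac{264}{148} + \frac{H{\left(6,-17 \right)}}{-40} = - \frac{264}{148} + \frac{\left(-40\right) \left(-17\right) + 20 \cdot 6}{-40} = \left(-264\right) \frac{1}{148} + \left(680 + 120\right) \left(- \frac{1}{40}\right) = - \frac{66}{37} + 800 \left(- \frac{1}{40}\right) = - \frac{66}{37} - 20 = - \frac{806}{37}$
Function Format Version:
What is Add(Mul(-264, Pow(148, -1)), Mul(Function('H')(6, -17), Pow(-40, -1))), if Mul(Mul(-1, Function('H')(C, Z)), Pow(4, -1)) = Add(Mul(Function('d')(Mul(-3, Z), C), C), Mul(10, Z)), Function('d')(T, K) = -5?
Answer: Rational(-806, 37) ≈ -21.784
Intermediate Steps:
Function('H')(C, Z) = Add(Mul(-40, Z), Mul(20, C)) (Function('H')(C, Z) = Mul(-4, Add(Mul(-5, C), Mul(10, Z))) = Add(Mul(-40, Z), Mul(20, C)))
Add(Mul(-264, Pow(148, -1)), Mul(Function('H')(6, -17), Pow(-40, -1))) = Add(Mul(-264, Pow(148, -1)), Mul(Add(Mul(-40, -17), Mul(20, 6)), Pow(-40, -1))) = Add(Mul(-264, Rational(1, 148)), Mul(Add(680, 120), Rational(-1, 40))) = Add(Rational(-66, 37), Mul(800, Rational(-1, 40))) = Add(Rational(-66, 37), -20) = Rational(-806, 37)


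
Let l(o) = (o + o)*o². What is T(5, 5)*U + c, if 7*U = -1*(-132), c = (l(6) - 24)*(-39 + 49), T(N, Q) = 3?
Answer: 28956/7 ≈ 4136.6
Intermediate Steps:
l(o) = 2*o³ (l(o) = (2*o)*o² = 2*o³)
c = 4080 (c = (2*6³ - 24)*(-39 + 49) = (2*216 - 24)*10 = (432 - 24)*10 = 408*10 = 4080)
U = 132/7 (U = (-1*(-132))/7 = (⅐)*132 = 132/7 ≈ 18.857)
T(5, 5)*U + c = 3*(132/7) + 4080 = 396/7 + 4080 = 28956/7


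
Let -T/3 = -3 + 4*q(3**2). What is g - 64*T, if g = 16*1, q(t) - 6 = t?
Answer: 10960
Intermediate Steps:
q(t) = 6 + t
T = -171 (T = -3*(-3 + 4*(6 + 3**2)) = -3*(-3 + 4*(6 + 9)) = -3*(-3 + 4*15) = -3*(-3 + 60) = -3*57 = -171)
g = 16
g - 64*T = 16 - 64*(-171) = 16 + 10944 = 10960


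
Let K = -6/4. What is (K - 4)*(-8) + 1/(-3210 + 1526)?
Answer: 74095/1684 ≈ 43.999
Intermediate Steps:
K = -3/2 (K = -6*1/4 = -3/2 ≈ -1.5000)
(K - 4)*(-8) + 1/(-3210 + 1526) = (-3/2 - 4)*(-8) + 1/(-3210 + 1526) = -11/2*(-8) + 1/(-1684) = 44 - 1/1684 = 74095/1684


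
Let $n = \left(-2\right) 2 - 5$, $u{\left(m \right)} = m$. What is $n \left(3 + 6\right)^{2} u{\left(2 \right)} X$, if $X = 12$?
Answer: $-17496$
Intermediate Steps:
$n = -9$ ($n = -4 - 5 = -9$)
$n \left(3 + 6\right)^{2} u{\left(2 \right)} X = - 9 \left(3 + 6\right)^{2} \cdot 2 \cdot 12 = - 9 \cdot 9^{2} \cdot 2 \cdot 12 = - 9 \cdot 81 \cdot 2 \cdot 12 = - 9 \cdot 162 \cdot 12 = \left(-9\right) 1944 = -17496$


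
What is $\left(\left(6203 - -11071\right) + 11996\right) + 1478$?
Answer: $30748$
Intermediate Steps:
$\left(\left(6203 - -11071\right) + 11996\right) + 1478 = \left(\left(6203 + 11071\right) + 11996\right) + 1478 = \left(17274 + 11996\right) + 1478 = 29270 + 1478 = 30748$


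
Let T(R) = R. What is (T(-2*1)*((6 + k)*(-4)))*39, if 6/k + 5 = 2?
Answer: 1248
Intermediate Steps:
k = -2 (k = 6/(-5 + 2) = 6/(-3) = 6*(-⅓) = -2)
(T(-2*1)*((6 + k)*(-4)))*39 = ((-2*1)*((6 - 2)*(-4)))*39 = -8*(-4)*39 = -2*(-16)*39 = 32*39 = 1248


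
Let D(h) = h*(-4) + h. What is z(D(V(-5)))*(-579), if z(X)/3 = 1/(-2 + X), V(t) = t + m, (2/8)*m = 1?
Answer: -1737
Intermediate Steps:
m = 4 (m = 4*1 = 4)
V(t) = 4 + t (V(t) = t + 4 = 4 + t)
D(h) = -3*h (D(h) = -4*h + h = -3*h)
z(X) = 3/(-2 + X)
z(D(V(-5)))*(-579) = (3/(-2 - 3*(4 - 5)))*(-579) = (3/(-2 - 3*(-1)))*(-579) = (3/(-2 + 3))*(-579) = (3/1)*(-579) = (3*1)*(-579) = 3*(-579) = -1737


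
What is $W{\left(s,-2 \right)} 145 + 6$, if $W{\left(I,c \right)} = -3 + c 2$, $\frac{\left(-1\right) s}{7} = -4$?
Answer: $-1009$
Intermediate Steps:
$s = 28$ ($s = \left(-7\right) \left(-4\right) = 28$)
$W{\left(I,c \right)} = -3 + 2 c$
$W{\left(s,-2 \right)} 145 + 6 = \left(-3 + 2 \left(-2\right)\right) 145 + 6 = \left(-3 - 4\right) 145 + 6 = \left(-7\right) 145 + 6 = -1015 + 6 = -1009$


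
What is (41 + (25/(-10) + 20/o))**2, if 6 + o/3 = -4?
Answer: 51529/36 ≈ 1431.4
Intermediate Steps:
o = -30 (o = -18 + 3*(-4) = -18 - 12 = -30)
(41 + (25/(-10) + 20/o))**2 = (41 + (25/(-10) + 20/(-30)))**2 = (41 + (25*(-1/10) + 20*(-1/30)))**2 = (41 + (-5/2 - 2/3))**2 = (41 - 19/6)**2 = (227/6)**2 = 51529/36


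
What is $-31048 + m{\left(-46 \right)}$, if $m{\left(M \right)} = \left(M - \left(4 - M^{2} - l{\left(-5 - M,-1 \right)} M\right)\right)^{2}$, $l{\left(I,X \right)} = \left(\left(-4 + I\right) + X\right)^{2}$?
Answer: $3311971452$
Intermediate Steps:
$l{\left(I,X \right)} = \left(-4 + I + X\right)^{2}$
$m{\left(M \right)} = \left(-4 + M + M^{2} + M \left(-10 - M\right)^{2}\right)^{2}$ ($m{\left(M \right)} = \left(M - \left(4 - M^{2} - \left(-4 - \left(5 + M\right) - 1\right)^{2} M\right)\right)^{2} = \left(M - \left(4 - M^{2} - \left(-10 - M\right)^{2} M\right)\right)^{2} = \left(M - \left(4 - M^{2} - M \left(-10 - M\right)^{2}\right)\right)^{2} = \left(M + \left(-4 + M^{2} + M \left(-10 - M\right)^{2}\right)\right)^{2} = \left(-4 + M + M^{2} + M \left(-10 - M\right)^{2}\right)^{2}$)
$-31048 + m{\left(-46 \right)} = -31048 + \left(-4 - 46 + \left(-46\right)^{2} - 46 \left(10 - 46\right)^{2}\right)^{2} = -31048 + \left(-4 - 46 + 2116 - 46 \left(-36\right)^{2}\right)^{2} = -31048 + \left(-4 - 46 + 2116 - 59616\right)^{2} = -31048 + \left(-57550\right)^{2} = -31048 + 3312002500 = 3311971452$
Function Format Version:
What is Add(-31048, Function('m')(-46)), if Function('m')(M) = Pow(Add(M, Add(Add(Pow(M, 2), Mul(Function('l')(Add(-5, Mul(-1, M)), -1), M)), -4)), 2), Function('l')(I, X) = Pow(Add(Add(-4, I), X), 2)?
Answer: 3311971452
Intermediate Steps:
Function('l')(I, X) = Pow(Add(-4, I, X), 2)
Function('m')(M) = Pow(Add(-4, M, Pow(M, 2), Mul(M, Pow(Add(-10, Mul(-1, M)), 2))), 2) (Function('m')(M) = Pow(Add(M, Add(Add(Pow(M, 2), Mul(Pow(Add(-4, Add(-5, Mul(-1, M)), -1), 2), M)), -4)), 2) = Pow(Add(M, Add(Add(Pow(M, 2), Mul(Pow(Add(-10, Mul(-1, M)), 2), M)), -4)), 2) = Pow(Add(M, Add(Add(Pow(M, 2), Mul(M, Pow(Add(-10, Mul(-1, M)), 2))), -4)), 2) = Pow(Add(M, Add(-4, Pow(M, 2), Mul(M, Pow(Add(-10, Mul(-1, M)), 2)))), 2) = Pow(Add(-4, M, Pow(M, 2), Mul(M, Pow(Add(-10, Mul(-1, M)), 2))), 2))
Add(-31048, Function('m')(-46)) = Add(-31048, Pow(Add(-4, -46, Pow(-46, 2), Mul(-46, Pow(Add(10, -46), 2))), 2)) = Add(-31048, Pow(Add(-4, -46, 2116, Mul(-46, Pow(-36, 2))), 2)) = Add(-31048, Pow(Add(-4, -46, 2116, Mul(-46, 1296)), 2)) = Add(-31048, Pow(Add(-4, -46, 2116, -59616), 2)) = Add(-31048, Pow(-57550, 2)) = Add(-31048, 3312002500) = 3311971452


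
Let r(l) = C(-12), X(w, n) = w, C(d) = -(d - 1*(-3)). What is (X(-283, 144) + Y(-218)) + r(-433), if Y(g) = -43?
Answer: -317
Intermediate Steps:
C(d) = -3 - d (C(d) = -(d + 3) = -(3 + d) = -3 - d)
r(l) = 9 (r(l) = -3 - 1*(-12) = -3 + 12 = 9)
(X(-283, 144) + Y(-218)) + r(-433) = (-283 - 43) + 9 = -326 + 9 = -317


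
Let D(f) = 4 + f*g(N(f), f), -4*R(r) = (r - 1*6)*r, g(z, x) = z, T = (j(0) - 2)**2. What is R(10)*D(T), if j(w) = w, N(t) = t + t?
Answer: -360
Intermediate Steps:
N(t) = 2*t
T = 4 (T = (0 - 2)**2 = (-2)**2 = 4)
R(r) = -r*(-6 + r)/4 (R(r) = -(r - 1*6)*r/4 = -(r - 6)*r/4 = -(-6 + r)*r/4 = -r*(-6 + r)/4)
D(f) = 4 + 2*f**2 (D(f) = 4 + f*(2*f) = 4 + 2*f**2)
R(10)*D(T) = ((1/4)*10*(6 - 1*10))*(4 + 2*4**2) = ((1/4)*10*(6 - 10))*(4 + 2*16) = ((1/4)*10*(-4))*(4 + 32) = -10*36 = -360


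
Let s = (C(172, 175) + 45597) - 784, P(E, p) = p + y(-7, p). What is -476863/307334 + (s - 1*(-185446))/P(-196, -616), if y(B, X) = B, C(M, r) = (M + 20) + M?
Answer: -71175374731/191469082 ≈ -371.73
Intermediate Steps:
C(M, r) = 20 + 2*M (C(M, r) = (20 + M) + M = 20 + 2*M)
P(E, p) = -7 + p (P(E, p) = p - 7 = -7 + p)
s = 45177 (s = ((20 + 2*172) + 45597) - 784 = ((20 + 344) + 45597) - 784 = (364 + 45597) - 784 = 45961 - 784 = 45177)
-476863/307334 + (s - 1*(-185446))/P(-196, -616) = -476863/307334 + (45177 - 1*(-185446))/(-7 - 616) = -476863*1/307334 + (45177 + 185446)/(-623) = -476863/307334 + 230623*(-1/623) = -476863/307334 - 230623/623 = -71175374731/191469082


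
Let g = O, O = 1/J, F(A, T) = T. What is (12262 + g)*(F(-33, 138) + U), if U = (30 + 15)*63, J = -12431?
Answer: 453171182133/12431 ≈ 3.6455e+7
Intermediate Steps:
O = -1/12431 (O = 1/(-12431) = -1/12431 ≈ -8.0444e-5)
U = 2835 (U = 45*63 = 2835)
g = -1/12431 ≈ -8.0444e-5
(12262 + g)*(F(-33, 138) + U) = (12262 - 1/12431)*(138 + 2835) = (152428921/12431)*2973 = 453171182133/12431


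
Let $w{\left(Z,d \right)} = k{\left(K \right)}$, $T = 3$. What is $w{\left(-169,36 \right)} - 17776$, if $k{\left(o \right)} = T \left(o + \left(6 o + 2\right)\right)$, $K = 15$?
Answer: $-17455$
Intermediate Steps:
$k{\left(o \right)} = 6 + 21 o$ ($k{\left(o \right)} = 3 \left(o + \left(6 o + 2\right)\right) = 3 \left(o + \left(2 + 6 o\right)\right) = 3 \left(2 + 7 o\right) = 6 + 21 o$)
$w{\left(Z,d \right)} = 321$ ($w{\left(Z,d \right)} = 6 + 21 \cdot 15 = 6 + 315 = 321$)
$w{\left(-169,36 \right)} - 17776 = 321 - 17776 = -17455$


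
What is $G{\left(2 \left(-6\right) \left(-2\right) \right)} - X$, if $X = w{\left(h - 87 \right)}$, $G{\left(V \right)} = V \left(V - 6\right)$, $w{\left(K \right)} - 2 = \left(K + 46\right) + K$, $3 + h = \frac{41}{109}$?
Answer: $\frac{61394}{109} \approx 563.25$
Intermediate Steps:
$h = - \frac{286}{109}$ ($h = -3 + \frac{41}{109} = - \frac{286}{109} \approx -2.6239$)
$w{\left(K \right)} = 48 + 2 K$ ($w{\left(K \right)} = 2 + \left(\left(K + 46\right) + K\right) = 2 + \left(\left(46 + K\right) + K\right) = 2 + \left(46 + 2 K\right) = 48 + 2 K$)
$G{\left(V \right)} = V \left(-6 + V\right)$
$X = - \frac{14306}{109}$ ($X = 48 + 2 \left(- \frac{286}{109} - 87\right) = 48 + 2 \left(- \frac{9769}{109}\right) = 48 - \frac{19538}{109} = - \frac{14306}{109} \approx -131.25$)
$G{\left(2 \left(-6\right) \left(-2\right) \right)} - X = 2 \left(-6\right) \left(-2\right) \left(-6 + 2 \left(-6\right) \left(-2\right)\right) - - \frac{14306}{109} = \left(-12\right) \left(-2\right) \left(-6 - -24\right) + \frac{14306}{109} = 24 \left(-6 + 24\right) + \frac{14306}{109} = 24 \cdot 18 + \frac{14306}{109} = 432 + \frac{14306}{109} = \frac{61394}{109}$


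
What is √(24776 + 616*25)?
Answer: 36*√31 ≈ 200.44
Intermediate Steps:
√(24776 + 616*25) = √(24776 + 15400) = √40176 = 36*√31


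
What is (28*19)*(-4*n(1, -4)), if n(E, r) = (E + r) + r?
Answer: 14896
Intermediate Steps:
n(E, r) = E + 2*r
(28*19)*(-4*n(1, -4)) = (28*19)*(-4*(1 + 2*(-4))) = 532*(-4*(1 - 8)) = 532*(-4*(-7)) = 532*28 = 14896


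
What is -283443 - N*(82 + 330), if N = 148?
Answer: -344419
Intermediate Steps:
-283443 - N*(82 + 330) = -283443 - 148*(82 + 330) = -283443 - 148*412 = -283443 - 1*60976 = -283443 - 60976 = -344419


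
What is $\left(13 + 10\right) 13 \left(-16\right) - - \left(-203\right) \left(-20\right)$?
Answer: $-724$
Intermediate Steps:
$\left(13 + 10\right) 13 \left(-16\right) - - \left(-203\right) \left(-20\right) = 23 \cdot 13 \left(-16\right) - \left(-1\right) 4060 = 299 \left(-16\right) - -4060 = -4784 + 4060 = -724$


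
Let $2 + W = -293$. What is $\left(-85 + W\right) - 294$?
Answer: $-674$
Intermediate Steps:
$W = -295$ ($W = -2 - 293 = -295$)
$\left(-85 + W\right) - 294 = \left(-85 - 295\right) - 294 = -380 - 294 = -674$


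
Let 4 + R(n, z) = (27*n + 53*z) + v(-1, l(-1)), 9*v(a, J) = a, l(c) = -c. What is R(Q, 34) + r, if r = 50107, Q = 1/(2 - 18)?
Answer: 7474061/144 ≈ 51903.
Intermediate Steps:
Q = -1/16 (Q = 1/(-16) = -1/16 ≈ -0.062500)
v(a, J) = a/9
R(n, z) = -37/9 + 27*n + 53*z (R(n, z) = -4 + ((27*n + 53*z) + (1/9)*(-1)) = -4 + ((27*n + 53*z) - 1/9) = -4 + (-1/9 + 27*n + 53*z) = -37/9 + 27*n + 53*z)
R(Q, 34) + r = (-37/9 + 27*(-1/16) + 53*34) + 50107 = (-37/9 - 27/16 + 1802) + 50107 = 258653/144 + 50107 = 7474061/144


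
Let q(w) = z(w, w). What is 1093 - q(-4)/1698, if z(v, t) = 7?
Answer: 1855907/1698 ≈ 1093.0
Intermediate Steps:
q(w) = 7
1093 - q(-4)/1698 = 1093 - 7/1698 = 1855907/1698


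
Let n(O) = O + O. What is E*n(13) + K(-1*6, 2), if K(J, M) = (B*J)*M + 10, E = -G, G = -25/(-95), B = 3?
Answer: -624/19 ≈ -32.842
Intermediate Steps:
G = 5/19 (G = -25*(-1/95) = 5/19 ≈ 0.26316)
n(O) = 2*O
E = -5/19 (E = -1*5/19 = -5/19 ≈ -0.26316)
K(J, M) = 10 + 3*J*M (K(J, M) = (3*J)*M + 10 = 3*J*M + 10 = 10 + 3*J*M)
E*n(13) + K(-1*6, 2) = -10*13/19 + (10 + 3*(-1*6)*2) = -5/19*26 + (10 + 3*(-6)*2) = -130/19 + (10 - 36) = -130/19 - 26 = -624/19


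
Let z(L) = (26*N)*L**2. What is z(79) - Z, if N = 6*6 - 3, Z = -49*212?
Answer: 5365166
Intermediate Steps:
Z = -10388
N = 33 (N = 36 - 3 = 33)
z(L) = 858*L**2 (z(L) = (26*33)*L**2 = 858*L**2)
z(79) - Z = 858*79**2 - 1*(-10388) = 858*6241 + 10388 = 5354778 + 10388 = 5365166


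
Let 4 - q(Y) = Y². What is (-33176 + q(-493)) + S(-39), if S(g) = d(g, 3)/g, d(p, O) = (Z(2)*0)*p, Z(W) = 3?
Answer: -276221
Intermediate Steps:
q(Y) = 4 - Y²
d(p, O) = 0 (d(p, O) = (3*0)*p = 0*p = 0)
S(g) = 0 (S(g) = 0/g = 0)
(-33176 + q(-493)) + S(-39) = (-33176 + (4 - 1*(-493)²)) + 0 = (-33176 + (4 - 1*243049)) + 0 = (-33176 + (4 - 243049)) + 0 = (-33176 - 243045) + 0 = -276221 + 0 = -276221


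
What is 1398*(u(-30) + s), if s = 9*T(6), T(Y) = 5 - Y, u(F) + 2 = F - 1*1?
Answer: -58716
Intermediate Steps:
u(F) = -3 + F (u(F) = -2 + (F - 1*1) = -2 + (F - 1) = -2 + (-1 + F) = -3 + F)
s = -9 (s = 9*(5 - 1*6) = 9*(5 - 6) = 9*(-1) = -9)
1398*(u(-30) + s) = 1398*((-3 - 30) - 9) = 1398*(-33 - 9) = 1398*(-42) = -58716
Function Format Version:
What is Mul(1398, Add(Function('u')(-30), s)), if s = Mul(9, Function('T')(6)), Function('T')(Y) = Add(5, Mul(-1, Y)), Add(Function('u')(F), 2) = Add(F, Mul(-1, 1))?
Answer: -58716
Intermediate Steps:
Function('u')(F) = Add(-3, F) (Function('u')(F) = Add(-2, Add(F, Mul(-1, 1))) = Add(-2, Add(F, -1)) = Add(-2, Add(-1, F)) = Add(-3, F))
s = -9 (s = Mul(9, Add(5, Mul(-1, 6))) = Mul(9, Add(5, -6)) = Mul(9, -1) = -9)
Mul(1398, Add(Function('u')(-30), s)) = Mul(1398, Add(Add(-3, -30), -9)) = Mul(1398, Add(-33, -9)) = Mul(1398, -42) = -58716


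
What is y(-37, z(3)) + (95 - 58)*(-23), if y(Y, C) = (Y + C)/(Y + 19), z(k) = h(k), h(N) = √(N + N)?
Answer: -15281/18 - √6/18 ≈ -849.08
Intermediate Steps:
h(N) = √2*√N (h(N) = √(2*N) = √2*√N)
z(k) = √2*√k
y(Y, C) = (C + Y)/(19 + Y)
y(-37, z(3)) + (95 - 58)*(-23) = (√2*√3 - 37)/(19 - 37) + (95 - 58)*(-23) = (√6 - 37)/(-18) + 37*(-23) = -(-37 + √6)/18 - 851 = (37/18 - √6/18) - 851 = -15281/18 - √6/18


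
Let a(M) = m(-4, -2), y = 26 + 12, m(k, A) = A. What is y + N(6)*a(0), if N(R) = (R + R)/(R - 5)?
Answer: 14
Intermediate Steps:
N(R) = 2*R/(-5 + R) (N(R) = (2*R)/(-5 + R) = 2*R/(-5 + R))
y = 38
a(M) = -2
y + N(6)*a(0) = 38 + (2*6/(-5 + 6))*(-2) = 38 + (2*6/1)*(-2) = 38 + (2*6*1)*(-2) = 38 + 12*(-2) = 38 - 24 = 14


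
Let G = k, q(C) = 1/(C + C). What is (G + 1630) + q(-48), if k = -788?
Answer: 80831/96 ≈ 841.99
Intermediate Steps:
q(C) = 1/(2*C)
G = -788
(G + 1630) + q(-48) = (-788 + 1630) + (½)/(-48) = 842 + (½)*(-1/48) = 842 - 1/96 = 80831/96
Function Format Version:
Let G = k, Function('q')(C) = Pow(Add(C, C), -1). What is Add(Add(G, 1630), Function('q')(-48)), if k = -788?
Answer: Rational(80831, 96) ≈ 841.99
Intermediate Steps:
Function('q')(C) = Mul(Rational(1, 2), Pow(C, -1)) (Function('q')(C) = Pow(Mul(2, C), -1) = Mul(Rational(1, 2), Pow(C, -1)))
G = -788
Add(Add(G, 1630), Function('q')(-48)) = Add(Add(-788, 1630), Mul(Rational(1, 2), Pow(-48, -1))) = Add(842, Mul(Rational(1, 2), Rational(-1, 48))) = Add(842, Rational(-1, 96)) = Rational(80831, 96)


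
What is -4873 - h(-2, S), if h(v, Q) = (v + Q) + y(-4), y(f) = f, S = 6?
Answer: -4873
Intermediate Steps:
h(v, Q) = -4 + Q + v (h(v, Q) = (v + Q) - 4 = (Q + v) - 4 = -4 + Q + v)
-4873 - h(-2, S) = -4873 - (-4 + 6 - 2) = -4873 - 1*0 = -4873 + 0 = -4873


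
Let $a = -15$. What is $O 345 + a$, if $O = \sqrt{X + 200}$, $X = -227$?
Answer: $-15 + 1035 i \sqrt{3} \approx -15.0 + 1792.7 i$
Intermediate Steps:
$O = 3 i \sqrt{3}$ ($O = \sqrt{-227 + 200} = \sqrt{-27} = 3 i \sqrt{3} \approx 5.1962 i$)
$O 345 + a = 3 i \sqrt{3} \cdot 345 - 15 = 1035 i \sqrt{3} - 15 = -15 + 1035 i \sqrt{3}$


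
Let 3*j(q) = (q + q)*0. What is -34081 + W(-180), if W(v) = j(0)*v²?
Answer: -34081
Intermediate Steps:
j(q) = 0 (j(q) = ((q + q)*0)/3 = ((2*q)*0)/3 = (⅓)*0 = 0)
W(v) = 0 (W(v) = 0*v² = 0)
-34081 + W(-180) = -34081 + 0 = -34081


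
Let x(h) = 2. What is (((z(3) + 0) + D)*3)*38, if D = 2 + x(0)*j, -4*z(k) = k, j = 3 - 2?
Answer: 741/2 ≈ 370.50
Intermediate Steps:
j = 1
z(k) = -k/4
D = 4 (D = 2 + 2*1 = 2 + 2 = 4)
(((z(3) + 0) + D)*3)*38 = (((-¼*3 + 0) + 4)*3)*38 = (((-¾ + 0) + 4)*3)*38 = ((-¾ + 4)*3)*38 = ((13/4)*3)*38 = (39/4)*38 = 741/2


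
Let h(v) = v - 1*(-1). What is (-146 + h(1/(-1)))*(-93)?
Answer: 13578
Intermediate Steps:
h(v) = 1 + v (h(v) = v + 1 = 1 + v)
(-146 + h(1/(-1)))*(-93) = (-146 + (1 + 1/(-1)))*(-93) = (-146 + (1 - 1))*(-93) = (-146 + 0)*(-93) = -146*(-93) = 13578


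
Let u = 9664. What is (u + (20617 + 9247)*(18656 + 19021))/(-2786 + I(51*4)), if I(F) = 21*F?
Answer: 562597796/749 ≈ 7.5113e+5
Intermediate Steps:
(u + (20617 + 9247)*(18656 + 19021))/(-2786 + I(51*4)) = (9664 + (20617 + 9247)*(18656 + 19021))/(-2786 + 21*(51*4)) = (9664 + 29864*37677)/(-2786 + 21*204) = (9664 + 1125185928)/(-2786 + 4284) = 1125195592/1498 = 1125195592*(1/1498) = 562597796/749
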